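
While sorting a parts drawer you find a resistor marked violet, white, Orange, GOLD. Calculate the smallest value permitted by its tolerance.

75050 Ω

Violet → 7 (first significant figure)
White → 9 (second significant figure)
Orange → ×10^3 multiplier
Gold → ±5% tolerance
79 × 1000 = 79000 Ω
Smallest = 79000 × (1 − 5/100) = 75050 Ω.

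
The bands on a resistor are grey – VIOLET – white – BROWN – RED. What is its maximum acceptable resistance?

8965.8 Ω

Grey → 8 (first significant figure)
Violet → 7 (second significant figure)
White → 9 (third significant figure)
Brown → ×10 multiplier
Red → ±2% tolerance
879 × 10 = 8790 Ω
Maximum = 8790 × (1 + 2/100) = 8965.8 Ω.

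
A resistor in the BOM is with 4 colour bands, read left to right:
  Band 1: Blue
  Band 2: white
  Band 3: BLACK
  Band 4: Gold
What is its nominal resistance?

69 Ω

Blue → 6 (first significant figure)
White → 9 (second significant figure)
Black → ×1 multiplier
69 × 1 = 69 Ω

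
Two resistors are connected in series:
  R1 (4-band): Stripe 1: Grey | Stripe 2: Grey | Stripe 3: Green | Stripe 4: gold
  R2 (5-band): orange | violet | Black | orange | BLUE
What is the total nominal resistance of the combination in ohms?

R1: grey, grey → 88; green ×10^5 → 8800000 Ω.
R2: orange, violet, black → 370; orange ×10^3 → 370000 Ω.
Series: 8800000 + 370000 = 9170000 Ω.

9170000 Ω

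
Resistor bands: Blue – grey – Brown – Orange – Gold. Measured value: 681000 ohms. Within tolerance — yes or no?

Blue → 6 (first significant figure)
Grey → 8 (second significant figure)
Brown → 1 (third significant figure)
Orange → ×10^3 multiplier
Gold → ±5% tolerance
681 × 1000 = 681000 Ω
Allowed range: 646950 Ω to 715050 Ω.
681000 ohms lies inside that range.

yes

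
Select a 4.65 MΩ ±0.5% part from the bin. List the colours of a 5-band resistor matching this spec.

4650000 Ω = 465 × 10^4.
4 → yellow
6 → blue
5 → green
Multiplier 10^4 → yellow.
±0.5% tolerance → green.

yellow, blue, green, yellow, green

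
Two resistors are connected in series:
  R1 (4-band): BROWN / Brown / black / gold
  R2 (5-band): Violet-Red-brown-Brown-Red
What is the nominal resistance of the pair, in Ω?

R1: brown, brown → 11; black ×1 → 11 Ω.
R2: violet, red, brown → 721; brown ×10 → 7210 Ω.
Series: 11 + 7210 = 7221 Ω.

7221 Ω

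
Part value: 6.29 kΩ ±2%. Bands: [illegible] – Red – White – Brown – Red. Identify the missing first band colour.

6290 Ω = 629 × 10^1.
The first band gives digit 6 of the significand, and 6 is blue.

blue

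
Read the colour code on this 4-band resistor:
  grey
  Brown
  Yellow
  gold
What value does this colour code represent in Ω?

Grey → 8 (first significant figure)
Brown → 1 (second significant figure)
Yellow → ×10^4 multiplier
81 × 10000 = 810000 Ω

810000 Ω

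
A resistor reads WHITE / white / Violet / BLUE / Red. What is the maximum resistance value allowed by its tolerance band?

White → 9 (first significant figure)
White → 9 (second significant figure)
Violet → 7 (third significant figure)
Blue → ×10^6 multiplier
Red → ±2% tolerance
997 × 1000000 = 997000000 Ω
Maximum = 997000000 × (1 + 2/100) = 1016940000 Ω.

1016940000 Ω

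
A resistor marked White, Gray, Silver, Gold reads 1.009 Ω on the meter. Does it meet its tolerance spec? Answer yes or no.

White → 9 (first significant figure)
Grey → 8 (second significant figure)
Silver → ×0.01 multiplier
Gold → ±5% tolerance
98 × 0.01 = 0.98 Ω
Allowed range: 0.931 Ω to 1.029 Ω.
1.009 Ω lies inside that range.

yes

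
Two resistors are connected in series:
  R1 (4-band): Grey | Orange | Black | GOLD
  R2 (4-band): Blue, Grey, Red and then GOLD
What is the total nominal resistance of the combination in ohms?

R1: grey, orange → 83; black ×1 → 83 Ω.
R2: blue, grey → 68; red ×10^2 → 6800 Ω.
Series: 83 + 6800 = 6883 Ω.

6883 Ω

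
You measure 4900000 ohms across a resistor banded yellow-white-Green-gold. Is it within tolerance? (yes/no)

Yellow → 4 (first significant figure)
White → 9 (second significant figure)
Green → ×10^5 multiplier
Gold → ±5% tolerance
49 × 100000 = 4900000 Ω
Allowed range: 4655000 Ω to 5145000 Ω.
4900000 ohms lies inside that range.

yes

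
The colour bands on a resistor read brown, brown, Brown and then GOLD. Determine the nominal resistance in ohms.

Brown → 1 (first significant figure)
Brown → 1 (second significant figure)
Brown → ×10 multiplier
11 × 10 = 110 Ω

110 Ω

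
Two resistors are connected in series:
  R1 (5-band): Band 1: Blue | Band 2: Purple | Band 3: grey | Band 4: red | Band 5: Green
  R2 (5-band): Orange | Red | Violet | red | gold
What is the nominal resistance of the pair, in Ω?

R1: blue, violet, grey → 678; red ×10^2 → 67800 Ω.
R2: orange, red, violet → 327; red ×10^2 → 32700 Ω.
Series: 67800 + 32700 = 100500 Ω.

100500 Ω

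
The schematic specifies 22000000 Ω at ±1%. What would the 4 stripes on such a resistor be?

red, red, blue, brown

22000000 Ω = 22 × 10^6.
2 → red
2 → red
Multiplier 10^6 → blue.
±1% tolerance → brown.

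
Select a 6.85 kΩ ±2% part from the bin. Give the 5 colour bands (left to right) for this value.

blue, grey, green, brown, red

6850 Ω = 685 × 10^1.
6 → blue
8 → grey
5 → green
Multiplier 10^1 → brown.
±2% tolerance → red.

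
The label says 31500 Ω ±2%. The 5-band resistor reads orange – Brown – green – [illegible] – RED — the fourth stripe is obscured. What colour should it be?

31500 Ω = 315 × 10^2.
The fourth band is the multiplier, 10^2, which is red.

red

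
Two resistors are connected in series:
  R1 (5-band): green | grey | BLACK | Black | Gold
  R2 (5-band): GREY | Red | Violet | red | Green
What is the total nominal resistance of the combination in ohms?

83280 Ω

R1: green, grey, black → 580; black ×1 → 580 Ω.
R2: grey, red, violet → 827; red ×10^2 → 82700 Ω.
Series: 580 + 82700 = 83280 Ω.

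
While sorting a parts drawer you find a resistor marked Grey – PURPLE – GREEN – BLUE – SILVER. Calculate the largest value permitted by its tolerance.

Grey → 8 (first significant figure)
Violet → 7 (second significant figure)
Green → 5 (third significant figure)
Blue → ×10^6 multiplier
Silver → ±10% tolerance
875 × 1000000 = 875000000 Ω
Largest = 875000000 × (1 + 10/100) = 962500000 Ω.

962500000 Ω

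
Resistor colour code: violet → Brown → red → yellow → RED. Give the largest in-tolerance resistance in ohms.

7262400 Ω

Violet → 7 (first significant figure)
Brown → 1 (second significant figure)
Red → 2 (third significant figure)
Yellow → ×10^4 multiplier
Red → ±2% tolerance
712 × 10000 = 7120000 Ω
Largest = 7120000 × (1 + 2/100) = 7262400 Ω.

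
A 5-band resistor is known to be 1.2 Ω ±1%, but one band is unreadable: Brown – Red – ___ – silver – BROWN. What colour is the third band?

1.2 Ω = 120 × 10^-2.
The third band gives digit 0 of the significand, and 0 is black.

black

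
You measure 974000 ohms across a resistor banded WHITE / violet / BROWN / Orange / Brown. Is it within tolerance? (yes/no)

White → 9 (first significant figure)
Violet → 7 (second significant figure)
Brown → 1 (third significant figure)
Orange → ×10^3 multiplier
Brown → ±1% tolerance
971 × 1000 = 971000 Ω
Allowed range: 961290 Ω to 980710 Ω.
974000 ohms lies inside that range.

yes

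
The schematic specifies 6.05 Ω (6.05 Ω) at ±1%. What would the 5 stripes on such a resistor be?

6.05 Ω = 605 × 10^-2.
6 → blue
0 → black
5 → green
Multiplier 10^-2 → silver.
±1% tolerance → brown.

blue, black, green, silver, brown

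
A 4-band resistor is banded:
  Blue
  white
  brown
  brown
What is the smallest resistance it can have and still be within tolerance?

Blue → 6 (first significant figure)
White → 9 (second significant figure)
Brown → ×10 multiplier
Brown → ±1% tolerance
69 × 10 = 690 Ω
Smallest = 690 × (1 − 1/100) = 683.1 Ω.

683.1 Ω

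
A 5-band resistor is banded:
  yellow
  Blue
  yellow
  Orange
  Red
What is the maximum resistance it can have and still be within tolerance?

Yellow → 4 (first significant figure)
Blue → 6 (second significant figure)
Yellow → 4 (third significant figure)
Orange → ×10^3 multiplier
Red → ±2% tolerance
464 × 1000 = 464000 Ω
Maximum = 464000 × (1 + 2/100) = 473280 Ω.

473280 Ω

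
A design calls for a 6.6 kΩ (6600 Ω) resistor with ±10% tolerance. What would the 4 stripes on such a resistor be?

blue, blue, red, silver

6600 Ω = 66 × 10^2.
6 → blue
6 → blue
Multiplier 10^2 → red.
±10% tolerance → silver.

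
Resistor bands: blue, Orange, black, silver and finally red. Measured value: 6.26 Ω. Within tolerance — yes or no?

yes

Blue → 6 (first significant figure)
Orange → 3 (second significant figure)
Black → 0 (third significant figure)
Silver → ×0.01 multiplier
Red → ±2% tolerance
630 × 0.01 = 6.3 Ω
Allowed range: 6.174 Ω to 6.426 Ω.
6.26 Ω lies inside that range.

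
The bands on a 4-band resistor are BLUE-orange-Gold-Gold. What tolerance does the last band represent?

±5%

The last band, gold, is the tolerance band.
Gold corresponds to ±5%.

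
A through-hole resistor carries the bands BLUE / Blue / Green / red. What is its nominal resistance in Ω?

Blue → 6 (first significant figure)
Blue → 6 (second significant figure)
Green → ×10^5 multiplier
66 × 100000 = 6600000 Ω

6600000 Ω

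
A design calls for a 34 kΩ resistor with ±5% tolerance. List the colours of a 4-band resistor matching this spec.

34000 Ω = 34 × 10^3.
3 → orange
4 → yellow
Multiplier 10^3 → orange.
±5% tolerance → gold.

orange, yellow, orange, gold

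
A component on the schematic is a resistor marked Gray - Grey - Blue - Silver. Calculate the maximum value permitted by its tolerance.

Grey → 8 (first significant figure)
Grey → 8 (second significant figure)
Blue → ×10^6 multiplier
Silver → ±10% tolerance
88 × 1000000 = 88000000 Ω
Maximum = 88000000 × (1 + 10/100) = 96800000 Ω.

96800000 Ω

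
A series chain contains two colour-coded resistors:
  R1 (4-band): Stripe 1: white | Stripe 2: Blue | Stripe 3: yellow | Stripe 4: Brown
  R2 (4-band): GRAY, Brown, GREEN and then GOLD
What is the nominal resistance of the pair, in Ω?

R1: white, blue → 96; yellow ×10^4 → 960000 Ω.
R2: grey, brown → 81; green ×10^5 → 8100000 Ω.
Series: 960000 + 8100000 = 9060000 Ω.

9060000 Ω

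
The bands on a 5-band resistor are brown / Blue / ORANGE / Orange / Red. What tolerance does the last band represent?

±2%

The last band, red, is the tolerance band.
Red corresponds to ±2%.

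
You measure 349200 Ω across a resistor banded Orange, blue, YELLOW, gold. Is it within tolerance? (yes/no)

Orange → 3 (first significant figure)
Blue → 6 (second significant figure)
Yellow → ×10^4 multiplier
Gold → ±5% tolerance
36 × 10000 = 360000 Ω
Allowed range: 342000 Ω to 378000 Ω.
349200 Ω lies inside that range.

yes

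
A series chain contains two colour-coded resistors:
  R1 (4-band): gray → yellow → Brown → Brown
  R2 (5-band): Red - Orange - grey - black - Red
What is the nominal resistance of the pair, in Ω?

1078 Ω

R1: grey, yellow → 84; brown ×10 → 840 Ω.
R2: red, orange, grey → 238; black ×1 → 238 Ω.
Series: 840 + 238 = 1078 Ω.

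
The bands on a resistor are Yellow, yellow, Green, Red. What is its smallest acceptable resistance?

4312000 Ω

Yellow → 4 (first significant figure)
Yellow → 4 (second significant figure)
Green → ×10^5 multiplier
Red → ±2% tolerance
44 × 100000 = 4400000 Ω
Smallest = 4400000 × (1 − 2/100) = 4312000 Ω.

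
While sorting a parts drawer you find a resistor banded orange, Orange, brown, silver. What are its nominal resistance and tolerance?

Orange → 3 (first significant figure)
Orange → 3 (second significant figure)
Brown → ×10 multiplier
Silver → ±10% tolerance
33 × 10 = 330 Ω

330 Ω ±10%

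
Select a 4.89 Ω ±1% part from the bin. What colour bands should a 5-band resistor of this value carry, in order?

yellow, grey, white, silver, brown

4.89 Ω = 489 × 10^-2.
4 → yellow
8 → grey
9 → white
Multiplier 10^-2 → silver.
±1% tolerance → brown.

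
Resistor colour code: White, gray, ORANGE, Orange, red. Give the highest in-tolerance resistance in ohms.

White → 9 (first significant figure)
Grey → 8 (second significant figure)
Orange → 3 (third significant figure)
Orange → ×10^3 multiplier
Red → ±2% tolerance
983 × 1000 = 983000 Ω
Highest = 983000 × (1 + 2/100) = 1002660 Ω.

1002660 Ω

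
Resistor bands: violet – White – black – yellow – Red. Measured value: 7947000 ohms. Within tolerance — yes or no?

Violet → 7 (first significant figure)
White → 9 (second significant figure)
Black → 0 (third significant figure)
Yellow → ×10^4 multiplier
Red → ±2% tolerance
790 × 10000 = 7900000 Ω
Allowed range: 7742000 Ω to 8058000 Ω.
7947000 ohms lies inside that range.

yes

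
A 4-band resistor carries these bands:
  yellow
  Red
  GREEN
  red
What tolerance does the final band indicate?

The last band, red, is the tolerance band.
Red corresponds to ±2%.

±2%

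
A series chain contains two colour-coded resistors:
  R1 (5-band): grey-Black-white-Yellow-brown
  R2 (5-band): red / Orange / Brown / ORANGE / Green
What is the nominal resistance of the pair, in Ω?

8321000 Ω

R1: grey, black, white → 809; yellow ×10^4 → 8090000 Ω.
R2: red, orange, brown → 231; orange ×10^3 → 231000 Ω.
Series: 8090000 + 231000 = 8321000 Ω.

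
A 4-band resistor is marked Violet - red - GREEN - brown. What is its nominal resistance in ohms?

7200000 Ω

Violet → 7 (first significant figure)
Red → 2 (second significant figure)
Green → ×10^5 multiplier
72 × 100000 = 7200000 Ω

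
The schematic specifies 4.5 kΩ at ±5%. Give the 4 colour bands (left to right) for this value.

4500 Ω = 45 × 10^2.
4 → yellow
5 → green
Multiplier 10^2 → red.
±5% tolerance → gold.

yellow, green, red, gold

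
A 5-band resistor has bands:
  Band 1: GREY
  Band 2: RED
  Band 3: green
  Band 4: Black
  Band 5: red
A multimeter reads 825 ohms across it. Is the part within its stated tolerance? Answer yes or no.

yes

Grey → 8 (first significant figure)
Red → 2 (second significant figure)
Green → 5 (third significant figure)
Black → ×1 multiplier
Red → ±2% tolerance
825 × 1 = 825 Ω
Allowed range: 808.5 Ω to 841.5 Ω.
825 ohms lies inside that range.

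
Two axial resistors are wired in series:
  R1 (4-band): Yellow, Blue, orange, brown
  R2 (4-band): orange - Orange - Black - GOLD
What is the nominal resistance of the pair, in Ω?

46033 Ω

R1: yellow, blue → 46; orange ×10^3 → 46000 Ω.
R2: orange, orange → 33; black ×1 → 33 Ω.
Series: 46000 + 33 = 46033 Ω.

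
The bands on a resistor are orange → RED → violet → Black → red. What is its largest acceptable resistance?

Orange → 3 (first significant figure)
Red → 2 (second significant figure)
Violet → 7 (third significant figure)
Black → ×1 multiplier
Red → ±2% tolerance
327 × 1 = 327 Ω
Largest = 327 × (1 + 2/100) = 333.54 Ω.

333.54 Ω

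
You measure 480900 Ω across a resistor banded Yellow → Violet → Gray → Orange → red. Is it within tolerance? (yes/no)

Yellow → 4 (first significant figure)
Violet → 7 (second significant figure)
Grey → 8 (third significant figure)
Orange → ×10^3 multiplier
Red → ±2% tolerance
478 × 1000 = 478000 Ω
Allowed range: 468440 Ω to 487560 Ω.
480900 Ω lies inside that range.

yes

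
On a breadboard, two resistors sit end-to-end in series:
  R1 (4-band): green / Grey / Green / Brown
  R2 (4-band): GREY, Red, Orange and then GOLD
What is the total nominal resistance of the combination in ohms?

R1: green, grey → 58; green ×10^5 → 5800000 Ω.
R2: grey, red → 82; orange ×10^3 → 82000 Ω.
Series: 5800000 + 82000 = 5882000 Ω.

5882000 Ω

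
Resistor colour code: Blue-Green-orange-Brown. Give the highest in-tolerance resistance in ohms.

65650 Ω

Blue → 6 (first significant figure)
Green → 5 (second significant figure)
Orange → ×10^3 multiplier
Brown → ±1% tolerance
65 × 1000 = 65000 Ω
Highest = 65000 × (1 + 1/100) = 65650 Ω.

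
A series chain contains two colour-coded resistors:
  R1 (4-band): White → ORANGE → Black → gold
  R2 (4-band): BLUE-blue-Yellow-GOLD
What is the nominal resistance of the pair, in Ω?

660093 Ω

R1: white, orange → 93; black ×1 → 93 Ω.
R2: blue, blue → 66; yellow ×10^4 → 660000 Ω.
Series: 93 + 660000 = 660093 Ω.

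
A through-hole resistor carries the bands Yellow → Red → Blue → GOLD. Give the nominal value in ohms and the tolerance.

Yellow → 4 (first significant figure)
Red → 2 (second significant figure)
Blue → ×10^6 multiplier
Gold → ±5% tolerance
42 × 1000000 = 42000000 Ω

42000000 Ω ±5%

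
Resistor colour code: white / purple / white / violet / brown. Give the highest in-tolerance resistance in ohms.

9887900000 Ω

White → 9 (first significant figure)
Violet → 7 (second significant figure)
White → 9 (third significant figure)
Violet → ×10^7 multiplier
Brown → ±1% tolerance
979 × 10000000 = 9790000000 Ω
Highest = 9790000000 × (1 + 1/100) = 9887900000 Ω.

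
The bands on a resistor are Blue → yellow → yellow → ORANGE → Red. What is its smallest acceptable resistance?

631120 Ω

Blue → 6 (first significant figure)
Yellow → 4 (second significant figure)
Yellow → 4 (third significant figure)
Orange → ×10^3 multiplier
Red → ±2% tolerance
644 × 1000 = 644000 Ω
Smallest = 644000 × (1 − 2/100) = 631120 Ω.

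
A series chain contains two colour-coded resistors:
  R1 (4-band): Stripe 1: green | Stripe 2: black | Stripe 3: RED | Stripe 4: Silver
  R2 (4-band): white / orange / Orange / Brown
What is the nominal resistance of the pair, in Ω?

R1: green, black → 50; red ×10^2 → 5000 Ω.
R2: white, orange → 93; orange ×10^3 → 93000 Ω.
Series: 5000 + 93000 = 98000 Ω.

98000 Ω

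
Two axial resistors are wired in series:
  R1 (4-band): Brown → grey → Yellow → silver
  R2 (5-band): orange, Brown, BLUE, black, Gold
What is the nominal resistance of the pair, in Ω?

180316 Ω

R1: brown, grey → 18; yellow ×10^4 → 180000 Ω.
R2: orange, brown, blue → 316; black ×1 → 316 Ω.
Series: 180000 + 316 = 180316 Ω.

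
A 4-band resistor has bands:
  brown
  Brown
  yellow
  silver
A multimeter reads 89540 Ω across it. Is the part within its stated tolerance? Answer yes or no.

no

Brown → 1 (first significant figure)
Brown → 1 (second significant figure)
Yellow → ×10^4 multiplier
Silver → ±10% tolerance
11 × 10000 = 110000 Ω
Allowed range: 99000 Ω to 121000 Ω.
89540 Ω lies outside that range.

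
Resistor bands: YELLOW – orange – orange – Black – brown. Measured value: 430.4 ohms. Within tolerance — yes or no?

Yellow → 4 (first significant figure)
Orange → 3 (second significant figure)
Orange → 3 (third significant figure)
Black → ×1 multiplier
Brown → ±1% tolerance
433 × 1 = 433 Ω
Allowed range: 428.67 Ω to 437.33 Ω.
430.4 ohms lies inside that range.

yes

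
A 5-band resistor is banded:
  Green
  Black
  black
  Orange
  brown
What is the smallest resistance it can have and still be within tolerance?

495000 Ω

Green → 5 (first significant figure)
Black → 0 (second significant figure)
Black → 0 (third significant figure)
Orange → ×10^3 multiplier
Brown → ±1% tolerance
500 × 1000 = 500000 Ω
Smallest = 500000 × (1 − 1/100) = 495000 Ω.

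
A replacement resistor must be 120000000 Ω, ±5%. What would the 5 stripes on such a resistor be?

120000000 Ω = 120 × 10^6.
1 → brown
2 → red
0 → black
Multiplier 10^6 → blue.
±5% tolerance → gold.

brown, red, black, blue, gold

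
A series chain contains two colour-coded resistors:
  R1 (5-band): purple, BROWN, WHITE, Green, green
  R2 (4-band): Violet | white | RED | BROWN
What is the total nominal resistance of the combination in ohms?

71907900 Ω

R1: violet, brown, white → 719; green ×10^5 → 71900000 Ω.
R2: violet, white → 79; red ×10^2 → 7900 Ω.
Series: 71900000 + 7900 = 71907900 Ω.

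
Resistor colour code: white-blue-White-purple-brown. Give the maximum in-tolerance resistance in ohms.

9786900000 Ω

White → 9 (first significant figure)
Blue → 6 (second significant figure)
White → 9 (third significant figure)
Violet → ×10^7 multiplier
Brown → ±1% tolerance
969 × 10000000 = 9690000000 Ω
Maximum = 9690000000 × (1 + 1/100) = 9786900000 Ω.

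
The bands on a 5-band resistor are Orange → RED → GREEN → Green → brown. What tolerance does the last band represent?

The last band, brown, is the tolerance band.
Brown corresponds to ±1%.

±1%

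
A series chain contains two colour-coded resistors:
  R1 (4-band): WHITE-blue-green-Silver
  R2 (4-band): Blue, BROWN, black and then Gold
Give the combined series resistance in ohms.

R1: white, blue → 96; green ×10^5 → 9600000 Ω.
R2: blue, brown → 61; black ×1 → 61 Ω.
Series: 9600000 + 61 = 9600061 Ω.

9600061 Ω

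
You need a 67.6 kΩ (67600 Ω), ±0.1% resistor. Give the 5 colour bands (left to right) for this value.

67600 Ω = 676 × 10^2.
6 → blue
7 → violet
6 → blue
Multiplier 10^2 → red.
±0.1% tolerance → violet.

blue, violet, blue, red, violet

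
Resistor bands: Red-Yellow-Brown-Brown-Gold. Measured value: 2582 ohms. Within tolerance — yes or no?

Red → 2 (first significant figure)
Yellow → 4 (second significant figure)
Brown → 1 (third significant figure)
Brown → ×10 multiplier
Gold → ±5% tolerance
241 × 10 = 2410 Ω
Allowed range: 2289.5 Ω to 2530.5 Ω.
2582 ohms lies outside that range.

no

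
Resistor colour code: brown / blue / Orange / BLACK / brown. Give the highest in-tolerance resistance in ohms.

Brown → 1 (first significant figure)
Blue → 6 (second significant figure)
Orange → 3 (third significant figure)
Black → ×1 multiplier
Brown → ±1% tolerance
163 × 1 = 163 Ω
Highest = 163 × (1 + 1/100) = 164.63 Ω.

164.63 Ω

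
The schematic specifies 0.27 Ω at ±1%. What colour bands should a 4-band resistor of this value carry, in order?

0.27 Ω = 27 × 10^-2.
2 → red
7 → violet
Multiplier 10^-2 → silver.
±1% tolerance → brown.

red, violet, silver, brown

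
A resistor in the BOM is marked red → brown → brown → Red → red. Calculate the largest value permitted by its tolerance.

21522 Ω

Red → 2 (first significant figure)
Brown → 1 (second significant figure)
Brown → 1 (third significant figure)
Red → ×10^2 multiplier
Red → ±2% tolerance
211 × 100 = 21100 Ω
Largest = 21100 × (1 + 2/100) = 21522 Ω.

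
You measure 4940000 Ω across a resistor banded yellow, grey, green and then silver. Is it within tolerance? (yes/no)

Yellow → 4 (first significant figure)
Grey → 8 (second significant figure)
Green → ×10^5 multiplier
Silver → ±10% tolerance
48 × 100000 = 4800000 Ω
Allowed range: 4320000 Ω to 5280000 Ω.
4940000 Ω lies inside that range.

yes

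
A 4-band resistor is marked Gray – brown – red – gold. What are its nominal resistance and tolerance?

Grey → 8 (first significant figure)
Brown → 1 (second significant figure)
Red → ×10^2 multiplier
Gold → ±5% tolerance
81 × 100 = 8100 Ω

8100 Ω ±5%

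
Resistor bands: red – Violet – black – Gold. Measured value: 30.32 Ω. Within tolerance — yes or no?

Red → 2 (first significant figure)
Violet → 7 (second significant figure)
Black → ×1 multiplier
Gold → ±5% tolerance
27 × 1 = 27 Ω
Allowed range: 25.65 Ω to 28.35 Ω.
30.32 Ω lies outside that range.

no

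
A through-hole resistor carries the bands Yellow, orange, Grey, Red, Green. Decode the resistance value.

Yellow → 4 (first significant figure)
Orange → 3 (second significant figure)
Grey → 8 (third significant figure)
Red → ×10^2 multiplier
438 × 100 = 43800 Ω

43800 Ω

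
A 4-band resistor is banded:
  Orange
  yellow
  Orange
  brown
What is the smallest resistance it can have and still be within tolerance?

Orange → 3 (first significant figure)
Yellow → 4 (second significant figure)
Orange → ×10^3 multiplier
Brown → ±1% tolerance
34 × 1000 = 34000 Ω
Smallest = 34000 × (1 − 1/100) = 33660 Ω.

33660 Ω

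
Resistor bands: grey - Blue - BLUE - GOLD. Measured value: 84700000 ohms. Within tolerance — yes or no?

yes

Grey → 8 (first significant figure)
Blue → 6 (second significant figure)
Blue → ×10^6 multiplier
Gold → ±5% tolerance
86 × 1000000 = 86000000 Ω
Allowed range: 81700000 Ω to 90300000 Ω.
84700000 ohms lies inside that range.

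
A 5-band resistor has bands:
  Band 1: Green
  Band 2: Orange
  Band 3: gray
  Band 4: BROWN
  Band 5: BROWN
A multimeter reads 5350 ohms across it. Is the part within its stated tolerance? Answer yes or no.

yes

Green → 5 (first significant figure)
Orange → 3 (second significant figure)
Grey → 8 (third significant figure)
Brown → ×10 multiplier
Brown → ±1% tolerance
538 × 10 = 5380 Ω
Allowed range: 5326.2 Ω to 5433.8 Ω.
5350 ohms lies inside that range.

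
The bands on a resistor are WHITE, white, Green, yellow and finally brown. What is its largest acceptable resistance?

10049500 Ω

White → 9 (first significant figure)
White → 9 (second significant figure)
Green → 5 (third significant figure)
Yellow → ×10^4 multiplier
Brown → ±1% tolerance
995 × 10000 = 9950000 Ω
Largest = 9950000 × (1 + 1/100) = 10049500 Ω.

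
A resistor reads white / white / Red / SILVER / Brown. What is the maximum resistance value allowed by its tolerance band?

10.0192 Ω

White → 9 (first significant figure)
White → 9 (second significant figure)
Red → 2 (third significant figure)
Silver → ×0.01 multiplier
Brown → ±1% tolerance
992 × 0.01 = 9.92 Ω
Maximum = 9.92 × (1 + 1/100) = 10.0192 Ω.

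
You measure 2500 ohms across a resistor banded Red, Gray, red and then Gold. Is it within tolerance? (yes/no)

Red → 2 (first significant figure)
Grey → 8 (second significant figure)
Red → ×10^2 multiplier
Gold → ±5% tolerance
28 × 100 = 2800 Ω
Allowed range: 2660 Ω to 2940 Ω.
2500 ohms lies outside that range.

no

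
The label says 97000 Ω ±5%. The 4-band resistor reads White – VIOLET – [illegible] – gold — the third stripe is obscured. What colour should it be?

orange

97000 Ω = 97 × 10^3.
The third band is the multiplier, 10^3, which is orange.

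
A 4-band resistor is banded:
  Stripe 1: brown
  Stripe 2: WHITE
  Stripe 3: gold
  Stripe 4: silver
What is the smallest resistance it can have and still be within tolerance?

Brown → 1 (first significant figure)
White → 9 (second significant figure)
Gold → ×0.1 multiplier
Silver → ±10% tolerance
19 × 0.1 = 1.9 Ω
Smallest = 1.9 × (1 − 10/100) = 1.71 Ω.

1.71 Ω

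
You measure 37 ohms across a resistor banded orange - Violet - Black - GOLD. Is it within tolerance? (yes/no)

Orange → 3 (first significant figure)
Violet → 7 (second significant figure)
Black → ×1 multiplier
Gold → ±5% tolerance
37 × 1 = 37 Ω
Allowed range: 35.15 Ω to 38.85 Ω.
37 ohms lies inside that range.

yes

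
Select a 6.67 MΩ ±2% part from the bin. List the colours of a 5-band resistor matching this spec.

6670000 Ω = 667 × 10^4.
6 → blue
6 → blue
7 → violet
Multiplier 10^4 → yellow.
±2% tolerance → red.

blue, blue, violet, yellow, red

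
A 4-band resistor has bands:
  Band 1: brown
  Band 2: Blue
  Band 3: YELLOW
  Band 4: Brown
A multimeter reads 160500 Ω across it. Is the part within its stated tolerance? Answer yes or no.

Brown → 1 (first significant figure)
Blue → 6 (second significant figure)
Yellow → ×10^4 multiplier
Brown → ±1% tolerance
16 × 10000 = 160000 Ω
Allowed range: 158400 Ω to 161600 Ω.
160500 Ω lies inside that range.

yes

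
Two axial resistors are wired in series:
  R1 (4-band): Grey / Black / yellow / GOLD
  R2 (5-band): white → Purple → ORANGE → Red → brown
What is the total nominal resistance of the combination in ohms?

897300 Ω

R1: grey, black → 80; yellow ×10^4 → 800000 Ω.
R2: white, violet, orange → 973; red ×10^2 → 97300 Ω.
Series: 800000 + 97300 = 897300 Ω.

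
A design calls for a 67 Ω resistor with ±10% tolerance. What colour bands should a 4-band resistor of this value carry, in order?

67 Ω = 67 × 10^0.
6 → blue
7 → violet
Multiplier 10^0 → black.
±10% tolerance → silver.

blue, violet, black, silver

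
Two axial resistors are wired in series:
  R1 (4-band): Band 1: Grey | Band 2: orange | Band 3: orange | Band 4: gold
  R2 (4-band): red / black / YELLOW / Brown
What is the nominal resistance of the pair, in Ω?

R1: grey, orange → 83; orange ×10^3 → 83000 Ω.
R2: red, black → 20; yellow ×10^4 → 200000 Ω.
Series: 83000 + 200000 = 283000 Ω.

283000 Ω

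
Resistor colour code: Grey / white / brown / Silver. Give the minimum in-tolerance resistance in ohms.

801 Ω

Grey → 8 (first significant figure)
White → 9 (second significant figure)
Brown → ×10 multiplier
Silver → ±10% tolerance
89 × 10 = 890 Ω
Minimum = 890 × (1 − 10/100) = 801 Ω.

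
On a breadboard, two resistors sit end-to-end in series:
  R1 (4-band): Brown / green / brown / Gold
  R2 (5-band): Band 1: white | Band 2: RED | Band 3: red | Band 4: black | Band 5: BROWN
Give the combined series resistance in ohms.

1072 Ω

R1: brown, green → 15; brown ×10 → 150 Ω.
R2: white, red, red → 922; black ×1 → 922 Ω.
Series: 150 + 922 = 1072 Ω.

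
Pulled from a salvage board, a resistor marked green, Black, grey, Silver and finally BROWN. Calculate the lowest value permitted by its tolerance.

Green → 5 (first significant figure)
Black → 0 (second significant figure)
Grey → 8 (third significant figure)
Silver → ×0.01 multiplier
Brown → ±1% tolerance
508 × 0.01 = 5.08 Ω
Lowest = 5.08 × (1 − 1/100) = 5.0292 Ω.

5.0292 Ω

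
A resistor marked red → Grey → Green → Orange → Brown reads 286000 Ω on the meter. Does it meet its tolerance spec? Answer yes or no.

yes

Red → 2 (first significant figure)
Grey → 8 (second significant figure)
Green → 5 (third significant figure)
Orange → ×10^3 multiplier
Brown → ±1% tolerance
285 × 1000 = 285000 Ω
Allowed range: 282150 Ω to 287850 Ω.
286000 Ω lies inside that range.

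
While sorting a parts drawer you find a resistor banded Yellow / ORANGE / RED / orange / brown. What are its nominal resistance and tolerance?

432000 Ω ±1%

Yellow → 4 (first significant figure)
Orange → 3 (second significant figure)
Red → 2 (third significant figure)
Orange → ×10^3 multiplier
Brown → ±1% tolerance
432 × 1000 = 432000 Ω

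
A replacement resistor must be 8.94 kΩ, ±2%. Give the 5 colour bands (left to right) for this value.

8940 Ω = 894 × 10^1.
8 → grey
9 → white
4 → yellow
Multiplier 10^1 → brown.
±2% tolerance → red.

grey, white, yellow, brown, red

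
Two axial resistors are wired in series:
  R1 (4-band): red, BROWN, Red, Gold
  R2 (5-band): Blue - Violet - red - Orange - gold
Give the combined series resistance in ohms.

R1: red, brown → 21; red ×10^2 → 2100 Ω.
R2: blue, violet, red → 672; orange ×10^3 → 672000 Ω.
Series: 2100 + 672000 = 674100 Ω.

674100 Ω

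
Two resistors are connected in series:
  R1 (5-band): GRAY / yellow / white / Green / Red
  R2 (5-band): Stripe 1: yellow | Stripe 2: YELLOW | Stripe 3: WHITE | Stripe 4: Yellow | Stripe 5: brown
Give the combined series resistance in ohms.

R1: grey, yellow, white → 849; green ×10^5 → 84900000 Ω.
R2: yellow, yellow, white → 449; yellow ×10^4 → 4490000 Ω.
Series: 84900000 + 4490000 = 89390000 Ω.

89390000 Ω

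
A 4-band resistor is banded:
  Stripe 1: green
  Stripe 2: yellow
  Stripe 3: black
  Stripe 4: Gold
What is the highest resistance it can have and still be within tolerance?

56.7 Ω

Green → 5 (first significant figure)
Yellow → 4 (second significant figure)
Black → ×1 multiplier
Gold → ±5% tolerance
54 × 1 = 54 Ω
Highest = 54 × (1 + 5/100) = 56.7 Ω.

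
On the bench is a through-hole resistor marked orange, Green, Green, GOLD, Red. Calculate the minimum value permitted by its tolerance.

Orange → 3 (first significant figure)
Green → 5 (second significant figure)
Green → 5 (third significant figure)
Gold → ×0.1 multiplier
Red → ±2% tolerance
355 × 0.1 = 35.5 Ω
Minimum = 35.5 × (1 − 2/100) = 34.79 Ω.

34.79 Ω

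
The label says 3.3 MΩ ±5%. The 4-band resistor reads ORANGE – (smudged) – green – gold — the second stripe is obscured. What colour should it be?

3300000 Ω = 33 × 10^5.
The second band gives digit 3 of the significand, and 3 is orange.

orange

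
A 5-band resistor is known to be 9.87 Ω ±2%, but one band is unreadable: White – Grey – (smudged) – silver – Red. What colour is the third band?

9.87 Ω = 987 × 10^-2.
The third band gives digit 7 of the significand, and 7 is violet.

violet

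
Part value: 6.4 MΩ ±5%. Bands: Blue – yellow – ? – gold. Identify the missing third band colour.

green

6400000 Ω = 64 × 10^5.
The third band is the multiplier, 10^5, which is green.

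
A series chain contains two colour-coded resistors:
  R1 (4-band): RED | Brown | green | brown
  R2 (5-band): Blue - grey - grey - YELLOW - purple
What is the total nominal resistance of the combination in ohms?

R1: red, brown → 21; green ×10^5 → 2100000 Ω.
R2: blue, grey, grey → 688; yellow ×10^4 → 6880000 Ω.
Series: 2100000 + 6880000 = 8980000 Ω.

8980000 Ω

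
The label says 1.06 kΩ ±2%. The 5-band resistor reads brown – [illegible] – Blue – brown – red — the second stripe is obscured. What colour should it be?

1060 Ω = 106 × 10^1.
The second band gives digit 0 of the significand, and 0 is black.

black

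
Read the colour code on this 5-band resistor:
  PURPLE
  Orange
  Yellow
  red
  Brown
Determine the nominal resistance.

Violet → 7 (first significant figure)
Orange → 3 (second significant figure)
Yellow → 4 (third significant figure)
Red → ×10^2 multiplier
734 × 100 = 73400 Ω

73400 Ω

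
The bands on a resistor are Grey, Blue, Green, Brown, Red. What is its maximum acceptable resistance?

8823 Ω

Grey → 8 (first significant figure)
Blue → 6 (second significant figure)
Green → 5 (third significant figure)
Brown → ×10 multiplier
Red → ±2% tolerance
865 × 10 = 8650 Ω
Maximum = 8650 × (1 + 2/100) = 8823 Ω.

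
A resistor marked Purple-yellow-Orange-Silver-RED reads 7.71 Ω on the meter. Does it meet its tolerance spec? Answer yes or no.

no

Violet → 7 (first significant figure)
Yellow → 4 (second significant figure)
Orange → 3 (third significant figure)
Silver → ×0.01 multiplier
Red → ±2% tolerance
743 × 0.01 = 7.43 Ω
Allowed range: 7.2814 Ω to 7.5786 Ω.
7.71 Ω lies outside that range.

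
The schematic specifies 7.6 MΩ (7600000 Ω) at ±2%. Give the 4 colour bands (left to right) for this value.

violet, blue, green, red

7600000 Ω = 76 × 10^5.
7 → violet
6 → blue
Multiplier 10^5 → green.
±2% tolerance → red.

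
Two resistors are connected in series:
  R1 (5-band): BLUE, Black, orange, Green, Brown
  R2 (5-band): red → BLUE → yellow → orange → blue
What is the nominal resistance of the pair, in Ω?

R1: blue, black, orange → 603; green ×10^5 → 60300000 Ω.
R2: red, blue, yellow → 264; orange ×10^3 → 264000 Ω.
Series: 60300000 + 264000 = 60564000 Ω.

60564000 Ω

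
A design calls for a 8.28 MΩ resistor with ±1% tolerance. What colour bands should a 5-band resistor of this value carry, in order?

grey, red, grey, yellow, brown

8280000 Ω = 828 × 10^4.
8 → grey
2 → red
8 → grey
Multiplier 10^4 → yellow.
±1% tolerance → brown.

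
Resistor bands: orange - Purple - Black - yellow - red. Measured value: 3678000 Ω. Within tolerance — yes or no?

Orange → 3 (first significant figure)
Violet → 7 (second significant figure)
Black → 0 (third significant figure)
Yellow → ×10^4 multiplier
Red → ±2% tolerance
370 × 10000 = 3700000 Ω
Allowed range: 3626000 Ω to 3774000 Ω.
3678000 Ω lies inside that range.

yes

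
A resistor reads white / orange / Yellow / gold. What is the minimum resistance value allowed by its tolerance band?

883500 Ω

White → 9 (first significant figure)
Orange → 3 (second significant figure)
Yellow → ×10^4 multiplier
Gold → ±5% tolerance
93 × 10000 = 930000 Ω
Minimum = 930000 × (1 − 5/100) = 883500 Ω.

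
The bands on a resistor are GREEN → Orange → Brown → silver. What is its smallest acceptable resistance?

477 Ω

Green → 5 (first significant figure)
Orange → 3 (second significant figure)
Brown → ×10 multiplier
Silver → ±10% tolerance
53 × 10 = 530 Ω
Smallest = 530 × (1 − 10/100) = 477 Ω.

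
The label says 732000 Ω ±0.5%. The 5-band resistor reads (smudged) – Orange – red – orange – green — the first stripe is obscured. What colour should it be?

732000 Ω = 732 × 10^3.
The first band gives digit 7 of the significand, and 7 is violet.

violet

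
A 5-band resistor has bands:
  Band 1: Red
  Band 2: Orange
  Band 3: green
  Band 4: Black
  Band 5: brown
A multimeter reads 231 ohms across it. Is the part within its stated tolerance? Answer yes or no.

Red → 2 (first significant figure)
Orange → 3 (second significant figure)
Green → 5 (third significant figure)
Black → ×1 multiplier
Brown → ±1% tolerance
235 × 1 = 235 Ω
Allowed range: 232.65 Ω to 237.35 Ω.
231 ohms lies outside that range.

no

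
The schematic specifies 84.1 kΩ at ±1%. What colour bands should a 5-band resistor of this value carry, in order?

grey, yellow, brown, red, brown

84100 Ω = 841 × 10^2.
8 → grey
4 → yellow
1 → brown
Multiplier 10^2 → red.
±1% tolerance → brown.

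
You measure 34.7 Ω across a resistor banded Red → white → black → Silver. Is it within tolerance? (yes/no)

no

Red → 2 (first significant figure)
White → 9 (second significant figure)
Black → ×1 multiplier
Silver → ±10% tolerance
29 × 1 = 29 Ω
Allowed range: 26.1 Ω to 31.9 Ω.
34.7 Ω lies outside that range.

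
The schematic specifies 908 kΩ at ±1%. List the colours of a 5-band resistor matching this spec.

908000 Ω = 908 × 10^3.
9 → white
0 → black
8 → grey
Multiplier 10^3 → orange.
±1% tolerance → brown.

white, black, grey, orange, brown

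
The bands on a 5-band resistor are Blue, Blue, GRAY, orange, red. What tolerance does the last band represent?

±2%

The last band, red, is the tolerance band.
Red corresponds to ±2%.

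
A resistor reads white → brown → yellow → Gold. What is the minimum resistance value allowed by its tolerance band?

864500 Ω

White → 9 (first significant figure)
Brown → 1 (second significant figure)
Yellow → ×10^4 multiplier
Gold → ±5% tolerance
91 × 10000 = 910000 Ω
Minimum = 910000 × (1 − 5/100) = 864500 Ω.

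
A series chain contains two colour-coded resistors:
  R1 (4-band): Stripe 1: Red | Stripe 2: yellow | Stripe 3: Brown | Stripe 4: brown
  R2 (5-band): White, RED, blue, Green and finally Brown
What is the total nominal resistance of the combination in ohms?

R1: red, yellow → 24; brown ×10 → 240 Ω.
R2: white, red, blue → 926; green ×10^5 → 92600000 Ω.
Series: 240 + 92600000 = 92600240 Ω.

92600240 Ω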